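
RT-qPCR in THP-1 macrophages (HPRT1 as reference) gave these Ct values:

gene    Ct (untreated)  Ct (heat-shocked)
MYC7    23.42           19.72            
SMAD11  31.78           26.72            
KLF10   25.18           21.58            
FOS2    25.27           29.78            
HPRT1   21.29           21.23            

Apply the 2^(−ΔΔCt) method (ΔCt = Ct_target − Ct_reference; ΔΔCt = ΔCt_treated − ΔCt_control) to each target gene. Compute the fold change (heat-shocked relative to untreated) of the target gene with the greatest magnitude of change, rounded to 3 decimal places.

32.000

MYC7: ΔΔCt = (19.72−21.23) − (23.42−21.29) = -1.51 − 2.13 = -3.64; fold change = 2^3.64 = 12.467
SMAD11: ΔΔCt = (26.72−21.23) − (31.78−21.29) = 5.49 − 10.49 = -5.00; fold change = 2^5.00 = 32.000
KLF10: ΔΔCt = (21.58−21.23) − (25.18−21.29) = 0.35 − 3.89 = -3.54; fold change = 2^3.54 = 11.632
FOS2: ΔΔCt = (29.78−21.23) − (25.27−21.29) = 8.55 − 3.98 = 4.57; fold change = 2^-4.57 = 0.042
SMAD11 has the largest |ΔΔCt| = 5.00.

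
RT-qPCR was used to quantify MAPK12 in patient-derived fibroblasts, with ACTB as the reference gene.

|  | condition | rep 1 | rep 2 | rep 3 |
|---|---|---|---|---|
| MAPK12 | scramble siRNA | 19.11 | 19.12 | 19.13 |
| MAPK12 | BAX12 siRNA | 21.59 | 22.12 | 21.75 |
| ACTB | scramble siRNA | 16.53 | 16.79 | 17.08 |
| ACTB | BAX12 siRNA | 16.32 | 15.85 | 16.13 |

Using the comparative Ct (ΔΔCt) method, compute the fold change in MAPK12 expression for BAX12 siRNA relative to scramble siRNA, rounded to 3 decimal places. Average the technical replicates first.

Mean Ct: MAPK12 scramble siRNA 19.120; MAPK12 BAX12 siRNA 21.820; ACTB scramble siRNA 16.800; ACTB BAX12 siRNA 16.100
ΔCt(scramble siRNA) = 19.120 − 16.800 = 2.320
ΔCt(BAX12 siRNA) = 21.820 − 16.100 = 5.720
ΔΔCt = 5.720 − 2.320 = 3.400
Fold change = 2^(−3.400) = 0.0947

0.095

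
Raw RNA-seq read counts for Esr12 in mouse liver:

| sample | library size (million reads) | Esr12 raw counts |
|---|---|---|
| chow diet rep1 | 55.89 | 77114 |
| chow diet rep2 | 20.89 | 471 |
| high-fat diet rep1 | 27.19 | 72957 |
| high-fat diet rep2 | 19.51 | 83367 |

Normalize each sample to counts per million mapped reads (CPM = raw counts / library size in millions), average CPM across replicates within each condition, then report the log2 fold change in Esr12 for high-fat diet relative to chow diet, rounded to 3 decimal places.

2.311

CPM(chow diet rep1) = 77114 / 55.89 = 1379.7459
CPM(chow diet rep2) = 471 / 20.89 = 22.5467
CPM(high-fat diet rep1) = 72957 / 27.19 = 2683.2291
CPM(high-fat diet rep2) = 83367 / 19.51 = 4273.0395
mean CPM(chow diet) = 701.1463; mean CPM(high-fat diet) = 3478.1343
Fold change = 3478.1343 / 701.1463 = 4.96064
log2(4.96064) = 2.3105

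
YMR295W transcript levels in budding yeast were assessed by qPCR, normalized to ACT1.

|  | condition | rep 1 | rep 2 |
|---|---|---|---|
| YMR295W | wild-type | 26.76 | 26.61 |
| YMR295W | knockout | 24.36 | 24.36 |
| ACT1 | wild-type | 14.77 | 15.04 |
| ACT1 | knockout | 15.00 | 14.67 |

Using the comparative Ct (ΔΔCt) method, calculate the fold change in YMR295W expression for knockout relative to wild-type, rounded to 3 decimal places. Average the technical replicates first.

4.773

Mean Ct: YMR295W wild-type 26.685; YMR295W knockout 24.360; ACT1 wild-type 14.905; ACT1 knockout 14.835
ΔCt(wild-type) = 26.685 − 14.905 = 11.780
ΔCt(knockout) = 24.360 − 14.835 = 9.525
ΔΔCt = 9.525 − 11.780 = -2.255
Fold change = 2^(−(-2.255)) = 2^2.255 = 4.7733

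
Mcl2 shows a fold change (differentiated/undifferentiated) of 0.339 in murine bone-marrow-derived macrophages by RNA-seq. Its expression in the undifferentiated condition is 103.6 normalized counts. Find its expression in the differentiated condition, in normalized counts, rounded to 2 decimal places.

35.12

differentiated expression = 103.6 × 0.339 = 35.12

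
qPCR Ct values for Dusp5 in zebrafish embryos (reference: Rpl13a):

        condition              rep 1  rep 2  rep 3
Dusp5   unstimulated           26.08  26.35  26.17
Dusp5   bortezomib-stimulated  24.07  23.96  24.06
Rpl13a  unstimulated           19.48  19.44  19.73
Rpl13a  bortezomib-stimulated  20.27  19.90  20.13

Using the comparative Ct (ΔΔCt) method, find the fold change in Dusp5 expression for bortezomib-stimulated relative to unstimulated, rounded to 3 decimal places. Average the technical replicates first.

Mean Ct: Dusp5 unstimulated 26.200; Dusp5 bortezomib-stimulated 24.030; Rpl13a unstimulated 19.550; Rpl13a bortezomib-stimulated 20.100
ΔCt(unstimulated) = 26.200 − 19.550 = 6.650
ΔCt(bortezomib-stimulated) = 24.030 − 20.100 = 3.930
ΔΔCt = 3.930 − 6.650 = -2.720
Fold change = 2^(−(-2.720)) = 2^2.720 = 6.5887

6.589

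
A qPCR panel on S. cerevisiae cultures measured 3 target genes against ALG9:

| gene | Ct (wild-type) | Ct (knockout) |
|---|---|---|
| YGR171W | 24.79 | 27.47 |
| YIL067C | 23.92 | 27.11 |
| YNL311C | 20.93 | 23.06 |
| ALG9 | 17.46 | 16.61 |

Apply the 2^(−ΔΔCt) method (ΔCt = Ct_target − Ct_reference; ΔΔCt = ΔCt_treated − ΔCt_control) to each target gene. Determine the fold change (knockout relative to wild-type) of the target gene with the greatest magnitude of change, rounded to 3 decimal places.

YGR171W: ΔΔCt = (27.47−16.61) − (24.79−17.46) = 10.86 − 7.33 = 3.53; fold change = 2^-3.53 = 0.087
YIL067C: ΔΔCt = (27.11−16.61) − (23.92−17.46) = 10.50 − 6.46 = 4.04; fold change = 2^-4.04 = 0.061
YNL311C: ΔΔCt = (23.06−16.61) − (20.93−17.46) = 6.45 − 3.47 = 2.98; fold change = 2^-2.98 = 0.127
YIL067C has the largest |ΔΔCt| = 4.04.

0.061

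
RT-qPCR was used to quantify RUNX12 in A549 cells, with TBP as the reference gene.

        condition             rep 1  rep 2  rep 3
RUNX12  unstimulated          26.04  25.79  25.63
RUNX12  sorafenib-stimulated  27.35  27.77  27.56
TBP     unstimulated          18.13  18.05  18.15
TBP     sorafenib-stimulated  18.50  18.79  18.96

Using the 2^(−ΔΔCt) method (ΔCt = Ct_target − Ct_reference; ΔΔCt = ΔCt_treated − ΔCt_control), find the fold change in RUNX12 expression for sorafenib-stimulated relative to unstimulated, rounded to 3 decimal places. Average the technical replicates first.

0.467

Mean Ct: RUNX12 unstimulated 25.820; RUNX12 sorafenib-stimulated 27.560; TBP unstimulated 18.110; TBP sorafenib-stimulated 18.750
ΔCt(unstimulated) = 25.820 − 18.110 = 7.710
ΔCt(sorafenib-stimulated) = 27.560 − 18.750 = 8.810
ΔΔCt = 8.810 − 7.710 = 1.100
Fold change = 2^(−1.100) = 0.4665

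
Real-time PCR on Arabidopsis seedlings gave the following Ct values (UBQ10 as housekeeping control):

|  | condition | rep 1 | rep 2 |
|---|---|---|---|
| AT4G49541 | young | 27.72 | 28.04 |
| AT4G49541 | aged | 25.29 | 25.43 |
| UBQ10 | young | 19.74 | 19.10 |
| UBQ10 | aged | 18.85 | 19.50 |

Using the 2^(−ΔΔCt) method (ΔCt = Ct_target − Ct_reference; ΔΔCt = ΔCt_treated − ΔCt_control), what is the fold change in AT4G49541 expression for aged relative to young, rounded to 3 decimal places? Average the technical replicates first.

4.840

Mean Ct: AT4G49541 young 27.880; AT4G49541 aged 25.360; UBQ10 young 19.420; UBQ10 aged 19.175
ΔCt(young) = 27.880 − 19.420 = 8.460
ΔCt(aged) = 25.360 − 19.175 = 6.185
ΔΔCt = 6.185 − 8.460 = -2.275
Fold change = 2^(−(-2.275)) = 2^2.275 = 4.8400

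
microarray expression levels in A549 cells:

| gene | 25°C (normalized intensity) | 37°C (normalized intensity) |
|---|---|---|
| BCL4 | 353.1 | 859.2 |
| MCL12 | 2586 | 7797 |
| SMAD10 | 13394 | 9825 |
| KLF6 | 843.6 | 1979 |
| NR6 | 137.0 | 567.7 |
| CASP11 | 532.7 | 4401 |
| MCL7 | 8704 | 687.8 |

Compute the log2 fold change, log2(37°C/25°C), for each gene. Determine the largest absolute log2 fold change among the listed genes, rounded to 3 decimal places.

3.662

log2(859.2/353.1) = 1.283  (BCL4)
log2(7797/2586) = 1.592  (MCL12)
log2(9825/13394) = -0.447  (SMAD10)
log2(1979/843.6) = 1.230  (KLF6)
log2(567.7/137.0) = 2.051  (NR6)
log2(4401/532.7) = 3.046  (CASP11)
log2(687.8/8704) = -3.662  (MCL7)
The largest magnitude belongs to MCL7.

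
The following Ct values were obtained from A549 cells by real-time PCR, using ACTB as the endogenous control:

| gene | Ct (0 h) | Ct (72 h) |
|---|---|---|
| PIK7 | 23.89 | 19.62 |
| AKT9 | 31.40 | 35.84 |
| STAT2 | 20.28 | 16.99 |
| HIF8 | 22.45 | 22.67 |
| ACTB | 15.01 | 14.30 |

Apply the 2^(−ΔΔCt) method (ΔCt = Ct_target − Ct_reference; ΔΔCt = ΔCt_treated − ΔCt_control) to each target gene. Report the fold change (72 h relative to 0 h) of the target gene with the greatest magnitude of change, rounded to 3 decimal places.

0.028

PIK7: ΔΔCt = (19.62−14.30) − (23.89−15.01) = 5.32 − 8.88 = -3.56; fold change = 2^3.56 = 11.794
AKT9: ΔΔCt = (35.84−14.30) − (31.40−15.01) = 21.54 − 16.39 = 5.15; fold change = 2^-5.15 = 0.028
STAT2: ΔΔCt = (16.99−14.30) − (20.28−15.01) = 2.69 − 5.27 = -2.58; fold change = 2^2.58 = 5.979
HIF8: ΔΔCt = (22.67−14.30) − (22.45−15.01) = 8.37 − 7.44 = 0.93; fold change = 2^-0.93 = 0.525
AKT9 has the largest |ΔΔCt| = 5.15.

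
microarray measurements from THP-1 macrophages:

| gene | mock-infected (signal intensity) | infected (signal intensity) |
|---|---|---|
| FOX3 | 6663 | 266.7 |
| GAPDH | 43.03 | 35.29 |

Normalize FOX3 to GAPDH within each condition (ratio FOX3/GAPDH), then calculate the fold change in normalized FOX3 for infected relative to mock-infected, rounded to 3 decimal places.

0.049

FOX3/GAPDH (mock-infected) = 6663 / 43.03 = 154.85
FOX3/GAPDH (infected) = 266.7 / 35.29 = 7.5574
Fold change = 7.5574 / 154.85 = 0.0488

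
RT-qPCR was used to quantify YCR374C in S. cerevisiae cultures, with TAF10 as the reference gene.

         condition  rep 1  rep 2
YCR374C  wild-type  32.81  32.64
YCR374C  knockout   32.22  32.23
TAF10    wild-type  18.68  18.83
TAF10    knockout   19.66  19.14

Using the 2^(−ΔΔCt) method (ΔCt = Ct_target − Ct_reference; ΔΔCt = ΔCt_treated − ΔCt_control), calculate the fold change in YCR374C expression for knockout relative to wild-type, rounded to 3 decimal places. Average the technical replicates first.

2.211

Mean Ct: YCR374C wild-type 32.725; YCR374C knockout 32.225; TAF10 wild-type 18.755; TAF10 knockout 19.400
ΔCt(wild-type) = 32.725 − 18.755 = 13.970
ΔCt(knockout) = 32.225 − 19.400 = 12.825
ΔΔCt = 12.825 − 13.970 = -1.145
Fold change = 2^(−(-1.145)) = 2^1.145 = 2.2115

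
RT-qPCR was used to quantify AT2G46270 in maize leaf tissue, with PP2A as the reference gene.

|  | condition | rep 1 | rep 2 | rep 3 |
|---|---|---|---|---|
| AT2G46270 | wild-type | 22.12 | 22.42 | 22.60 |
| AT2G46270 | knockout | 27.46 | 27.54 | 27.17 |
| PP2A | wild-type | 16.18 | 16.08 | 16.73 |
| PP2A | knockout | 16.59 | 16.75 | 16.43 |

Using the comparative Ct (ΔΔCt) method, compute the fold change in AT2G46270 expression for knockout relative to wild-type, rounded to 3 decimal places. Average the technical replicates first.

Mean Ct: AT2G46270 wild-type 22.380; AT2G46270 knockout 27.390; PP2A wild-type 16.330; PP2A knockout 16.590
ΔCt(wild-type) = 22.380 − 16.330 = 6.050
ΔCt(knockout) = 27.390 − 16.590 = 10.800
ΔΔCt = 10.800 − 6.050 = 4.750
Fold change = 2^(−4.750) = 0.0372

0.037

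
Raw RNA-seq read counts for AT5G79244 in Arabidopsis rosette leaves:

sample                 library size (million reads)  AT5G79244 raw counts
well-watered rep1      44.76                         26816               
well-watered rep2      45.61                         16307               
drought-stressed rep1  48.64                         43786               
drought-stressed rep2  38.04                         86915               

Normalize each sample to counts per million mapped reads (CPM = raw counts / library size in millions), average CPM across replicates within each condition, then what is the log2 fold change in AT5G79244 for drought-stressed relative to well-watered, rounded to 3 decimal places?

1.735

CPM(well-watered rep1) = 26816 / 44.76 = 599.1063
CPM(well-watered rep2) = 16307 / 45.61 = 357.5312
CPM(drought-stressed rep1) = 43786 / 48.64 = 900.2056
CPM(drought-stressed rep2) = 86915 / 38.04 = 2284.8318
mean CPM(well-watered) = 478.3188; mean CPM(drought-stressed) = 1592.5187
Fold change = 1592.5187 / 478.3188 = 3.32941
log2(3.32941) = 1.7353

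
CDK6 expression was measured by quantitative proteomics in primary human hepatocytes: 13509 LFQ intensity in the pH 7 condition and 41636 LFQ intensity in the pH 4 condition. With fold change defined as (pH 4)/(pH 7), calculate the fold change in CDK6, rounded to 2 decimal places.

Fold change = 41636 / 13509 = 3.082
CDK6 is upregulated.

3.08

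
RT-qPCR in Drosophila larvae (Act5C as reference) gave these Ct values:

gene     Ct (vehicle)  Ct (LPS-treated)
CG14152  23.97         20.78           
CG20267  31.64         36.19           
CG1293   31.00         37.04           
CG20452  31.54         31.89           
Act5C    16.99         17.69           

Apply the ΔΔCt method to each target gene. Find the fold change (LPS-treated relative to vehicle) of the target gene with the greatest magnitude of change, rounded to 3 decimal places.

0.025

CG14152: ΔΔCt = (20.78−17.69) − (23.97−16.99) = 3.09 − 6.98 = -3.89; fold change = 2^3.89 = 14.825
CG20267: ΔΔCt = (36.19−17.69) − (31.64−16.99) = 18.50 − 14.65 = 3.85; fold change = 2^-3.85 = 0.069
CG1293: ΔΔCt = (37.04−17.69) − (31.00−16.99) = 19.35 − 14.01 = 5.34; fold change = 2^-5.34 = 0.025
CG20452: ΔΔCt = (31.89−17.69) − (31.54−16.99) = 14.20 − 14.55 = -0.35; fold change = 2^0.35 = 1.275
CG1293 has the largest |ΔΔCt| = 5.34.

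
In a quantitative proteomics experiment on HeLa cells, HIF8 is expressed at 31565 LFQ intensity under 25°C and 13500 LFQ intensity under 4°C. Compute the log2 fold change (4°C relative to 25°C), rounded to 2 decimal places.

-1.23

Fold change = 13500 / 31565 = 0.4277
log2(0.4277) = -1.225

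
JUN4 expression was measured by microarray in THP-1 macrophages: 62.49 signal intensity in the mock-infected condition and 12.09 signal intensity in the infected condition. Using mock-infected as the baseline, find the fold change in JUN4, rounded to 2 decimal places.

0.19

Fold change = 12.09 / 62.49 = 0.193
JUN4 is downregulated.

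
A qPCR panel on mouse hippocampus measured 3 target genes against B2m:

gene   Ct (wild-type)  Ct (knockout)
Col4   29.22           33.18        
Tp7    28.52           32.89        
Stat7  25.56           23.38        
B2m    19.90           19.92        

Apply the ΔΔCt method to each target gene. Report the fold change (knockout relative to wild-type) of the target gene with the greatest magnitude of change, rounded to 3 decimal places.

Col4: ΔΔCt = (33.18−19.92) − (29.22−19.90) = 13.26 − 9.32 = 3.94; fold change = 2^-3.94 = 0.065
Tp7: ΔΔCt = (32.89−19.92) − (28.52−19.90) = 12.97 − 8.62 = 4.35; fold change = 2^-4.35 = 0.049
Stat7: ΔΔCt = (23.38−19.92) − (25.56−19.90) = 3.46 − 5.66 = -2.20; fold change = 2^2.20 = 4.595
Tp7 has the largest |ΔΔCt| = 4.35.

0.049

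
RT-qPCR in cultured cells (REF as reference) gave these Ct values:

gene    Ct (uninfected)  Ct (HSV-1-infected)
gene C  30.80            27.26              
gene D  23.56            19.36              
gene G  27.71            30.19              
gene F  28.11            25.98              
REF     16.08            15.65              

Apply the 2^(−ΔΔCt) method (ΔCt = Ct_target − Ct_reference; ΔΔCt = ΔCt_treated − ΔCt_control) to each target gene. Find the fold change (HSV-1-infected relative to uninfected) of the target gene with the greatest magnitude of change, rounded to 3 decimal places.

13.642

gene C: ΔΔCt = (27.26−15.65) − (30.80−16.08) = 11.61 − 14.72 = -3.11; fold change = 2^3.11 = 8.634
gene D: ΔΔCt = (19.36−15.65) − (23.56−16.08) = 3.71 − 7.48 = -3.77; fold change = 2^3.77 = 13.642
gene G: ΔΔCt = (30.19−15.65) − (27.71−16.08) = 14.54 − 11.63 = 2.91; fold change = 2^-2.91 = 0.133
gene F: ΔΔCt = (25.98−15.65) − (28.11−16.08) = 10.33 − 12.03 = -1.70; fold change = 2^1.70 = 3.249
gene D has the largest |ΔΔCt| = 3.77.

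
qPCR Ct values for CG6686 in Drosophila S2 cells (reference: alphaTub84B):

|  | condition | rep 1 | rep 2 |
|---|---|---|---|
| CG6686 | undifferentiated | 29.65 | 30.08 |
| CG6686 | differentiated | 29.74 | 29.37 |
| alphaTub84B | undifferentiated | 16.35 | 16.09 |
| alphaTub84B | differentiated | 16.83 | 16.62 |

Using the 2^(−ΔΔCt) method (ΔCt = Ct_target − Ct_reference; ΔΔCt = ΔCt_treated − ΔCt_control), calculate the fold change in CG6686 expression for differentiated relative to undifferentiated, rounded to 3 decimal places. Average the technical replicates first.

1.759

Mean Ct: CG6686 undifferentiated 29.865; CG6686 differentiated 29.555; alphaTub84B undifferentiated 16.220; alphaTub84B differentiated 16.725
ΔCt(undifferentiated) = 29.865 − 16.220 = 13.645
ΔCt(differentiated) = 29.555 − 16.725 = 12.830
ΔΔCt = 12.830 − 13.645 = -0.815
Fold change = 2^(−(-0.815)) = 2^0.815 = 1.7593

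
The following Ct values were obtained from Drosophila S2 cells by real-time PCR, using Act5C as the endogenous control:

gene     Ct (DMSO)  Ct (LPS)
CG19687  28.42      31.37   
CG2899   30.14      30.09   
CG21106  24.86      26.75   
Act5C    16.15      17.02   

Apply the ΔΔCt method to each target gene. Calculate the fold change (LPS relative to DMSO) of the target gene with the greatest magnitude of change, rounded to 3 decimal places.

0.237

CG19687: ΔΔCt = (31.37−17.02) − (28.42−16.15) = 14.35 − 12.27 = 2.08; fold change = 2^-2.08 = 0.237
CG2899: ΔΔCt = (30.09−17.02) − (30.14−16.15) = 13.07 − 13.99 = -0.92; fold change = 2^0.92 = 1.892
CG21106: ΔΔCt = (26.75−17.02) − (24.86−16.15) = 9.73 − 8.71 = 1.02; fold change = 2^-1.02 = 0.493
CG19687 has the largest |ΔΔCt| = 2.08.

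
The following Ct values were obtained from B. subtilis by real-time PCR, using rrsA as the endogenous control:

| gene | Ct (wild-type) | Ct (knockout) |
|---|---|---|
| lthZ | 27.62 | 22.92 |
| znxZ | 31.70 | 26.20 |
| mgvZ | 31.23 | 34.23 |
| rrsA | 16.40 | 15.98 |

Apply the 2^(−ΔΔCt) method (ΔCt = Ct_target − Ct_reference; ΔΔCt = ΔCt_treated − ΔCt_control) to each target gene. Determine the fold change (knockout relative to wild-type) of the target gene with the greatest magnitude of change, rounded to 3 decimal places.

lthZ: ΔΔCt = (22.92−15.98) − (27.62−16.40) = 6.94 − 11.22 = -4.28; fold change = 2^4.28 = 19.427
znxZ: ΔΔCt = (26.20−15.98) − (31.70−16.40) = 10.22 − 15.30 = -5.08; fold change = 2^5.08 = 33.825
mgvZ: ΔΔCt = (34.23−15.98) − (31.23−16.40) = 18.25 − 14.83 = 3.42; fold change = 2^-3.42 = 0.093
znxZ has the largest |ΔΔCt| = 5.08.

33.825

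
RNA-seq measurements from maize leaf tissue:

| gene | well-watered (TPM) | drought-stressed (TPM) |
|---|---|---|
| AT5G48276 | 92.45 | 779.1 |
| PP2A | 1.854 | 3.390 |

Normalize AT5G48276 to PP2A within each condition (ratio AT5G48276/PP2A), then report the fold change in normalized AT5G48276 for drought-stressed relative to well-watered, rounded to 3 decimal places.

4.609

AT5G48276/PP2A (well-watered) = 92.45 / 1.854 = 49.865
AT5G48276/PP2A (drought-stressed) = 779.1 / 3.390 = 229.82
Fold change = 229.82 / 49.865 = 4.6089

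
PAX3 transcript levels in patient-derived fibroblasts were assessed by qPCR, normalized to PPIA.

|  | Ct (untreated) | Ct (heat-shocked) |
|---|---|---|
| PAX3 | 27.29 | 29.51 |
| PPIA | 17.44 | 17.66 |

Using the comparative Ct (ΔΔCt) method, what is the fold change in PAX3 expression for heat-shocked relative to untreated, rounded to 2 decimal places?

0.25

ΔCt(untreated) = 27.290 − 17.440 = 9.850
ΔCt(heat-shocked) = 29.510 − 17.660 = 11.850
ΔΔCt = 11.850 − 9.850 = 2.000
Fold change = 2^(−2.000) = 0.250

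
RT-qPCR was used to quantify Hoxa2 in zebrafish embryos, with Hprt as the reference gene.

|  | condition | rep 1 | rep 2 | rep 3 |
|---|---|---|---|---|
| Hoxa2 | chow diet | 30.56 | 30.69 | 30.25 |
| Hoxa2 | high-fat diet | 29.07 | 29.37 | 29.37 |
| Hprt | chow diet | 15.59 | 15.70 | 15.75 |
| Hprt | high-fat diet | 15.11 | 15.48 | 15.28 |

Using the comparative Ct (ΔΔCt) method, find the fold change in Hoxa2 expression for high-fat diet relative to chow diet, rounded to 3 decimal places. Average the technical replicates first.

1.790

Mean Ct: Hoxa2 chow diet 30.500; Hoxa2 high-fat diet 29.270; Hprt chow diet 15.680; Hprt high-fat diet 15.290
ΔCt(chow diet) = 30.500 − 15.680 = 14.820
ΔCt(high-fat diet) = 29.270 − 15.290 = 13.980
ΔΔCt = 13.980 − 14.820 = -0.840
Fold change = 2^(−(-0.840)) = 2^0.840 = 1.7901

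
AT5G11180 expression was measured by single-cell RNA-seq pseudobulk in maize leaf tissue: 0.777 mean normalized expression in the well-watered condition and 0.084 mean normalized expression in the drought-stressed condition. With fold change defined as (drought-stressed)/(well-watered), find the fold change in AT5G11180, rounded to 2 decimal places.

0.11

Fold change = 0.084 / 0.777 = 0.108
AT5G11180 is downregulated.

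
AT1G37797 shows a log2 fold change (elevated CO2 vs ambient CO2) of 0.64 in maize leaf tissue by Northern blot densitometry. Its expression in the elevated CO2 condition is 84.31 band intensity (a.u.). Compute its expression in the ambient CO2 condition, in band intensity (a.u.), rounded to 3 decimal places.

54.103

Fold change = 2^(0.64) = 1.5583
ambient CO2 expression = 84.31 / 1.5583 = 54.103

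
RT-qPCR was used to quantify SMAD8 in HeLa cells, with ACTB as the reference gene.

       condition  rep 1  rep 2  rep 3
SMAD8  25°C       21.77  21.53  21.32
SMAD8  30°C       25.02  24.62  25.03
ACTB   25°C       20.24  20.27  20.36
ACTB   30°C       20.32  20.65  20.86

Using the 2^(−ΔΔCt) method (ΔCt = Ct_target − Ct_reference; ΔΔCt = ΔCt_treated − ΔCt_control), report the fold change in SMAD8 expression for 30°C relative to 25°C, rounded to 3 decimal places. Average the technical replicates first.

0.122

Mean Ct: SMAD8 25°C 21.540; SMAD8 30°C 24.890; ACTB 25°C 20.290; ACTB 30°C 20.610
ΔCt(25°C) = 21.540 − 20.290 = 1.250
ΔCt(30°C) = 24.890 − 20.610 = 4.280
ΔΔCt = 4.280 − 1.250 = 3.030
Fold change = 2^(−3.030) = 0.1224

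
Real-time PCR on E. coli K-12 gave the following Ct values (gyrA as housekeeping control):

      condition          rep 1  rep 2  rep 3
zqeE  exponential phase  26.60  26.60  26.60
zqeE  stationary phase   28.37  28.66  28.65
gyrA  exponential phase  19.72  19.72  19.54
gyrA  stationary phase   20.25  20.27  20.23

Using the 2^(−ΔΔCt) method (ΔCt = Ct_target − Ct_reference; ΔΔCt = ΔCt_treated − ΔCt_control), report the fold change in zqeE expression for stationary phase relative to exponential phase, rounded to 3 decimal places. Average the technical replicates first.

0.387

Mean Ct: zqeE exponential phase 26.600; zqeE stationary phase 28.560; gyrA exponential phase 19.660; gyrA stationary phase 20.250
ΔCt(exponential phase) = 26.600 − 19.660 = 6.940
ΔCt(stationary phase) = 28.560 − 20.250 = 8.310
ΔΔCt = 8.310 − 6.940 = 1.370
Fold change = 2^(−1.370) = 0.3869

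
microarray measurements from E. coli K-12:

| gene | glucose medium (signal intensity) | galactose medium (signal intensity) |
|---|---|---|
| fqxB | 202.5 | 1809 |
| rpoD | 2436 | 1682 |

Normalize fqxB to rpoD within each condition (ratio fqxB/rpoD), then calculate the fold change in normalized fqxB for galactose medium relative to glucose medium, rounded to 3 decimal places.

12.938

fqxB/rpoD (glucose medium) = 202.5 / 2436 = 0.083128
fqxB/rpoD (galactose medium) = 1809 / 1682 = 1.0755
Fold change = 1.0755 / 0.083128 = 12.9379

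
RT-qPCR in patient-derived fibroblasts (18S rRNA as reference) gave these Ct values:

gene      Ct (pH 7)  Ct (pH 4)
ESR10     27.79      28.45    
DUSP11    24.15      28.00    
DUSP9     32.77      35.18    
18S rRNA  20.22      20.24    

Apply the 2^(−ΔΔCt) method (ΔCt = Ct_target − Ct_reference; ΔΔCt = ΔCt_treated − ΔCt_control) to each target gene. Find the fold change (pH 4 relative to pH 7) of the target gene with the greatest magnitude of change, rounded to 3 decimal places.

ESR10: ΔΔCt = (28.45−20.24) − (27.79−20.22) = 8.21 − 7.57 = 0.64; fold change = 2^-0.64 = 0.642
DUSP11: ΔΔCt = (28.00−20.24) − (24.15−20.22) = 7.76 − 3.93 = 3.83; fold change = 2^-3.83 = 0.070
DUSP9: ΔΔCt = (35.18−20.24) − (32.77−20.22) = 14.94 − 12.55 = 2.39; fold change = 2^-2.39 = 0.191
DUSP11 has the largest |ΔΔCt| = 3.83.

0.070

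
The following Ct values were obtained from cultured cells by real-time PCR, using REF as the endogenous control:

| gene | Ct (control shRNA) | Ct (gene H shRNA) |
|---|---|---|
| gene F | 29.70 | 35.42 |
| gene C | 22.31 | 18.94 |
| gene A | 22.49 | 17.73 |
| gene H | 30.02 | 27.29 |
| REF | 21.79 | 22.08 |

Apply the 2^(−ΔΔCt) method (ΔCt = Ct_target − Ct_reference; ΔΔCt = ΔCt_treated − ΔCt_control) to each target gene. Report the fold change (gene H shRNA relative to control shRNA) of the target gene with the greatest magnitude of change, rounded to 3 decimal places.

gene F: ΔΔCt = (35.42−22.08) − (29.70−21.79) = 13.34 − 7.91 = 5.43; fold change = 2^-5.43 = 0.023
gene C: ΔΔCt = (18.94−22.08) − (22.31−21.79) = -3.14 − 0.52 = -3.66; fold change = 2^3.66 = 12.641
gene A: ΔΔCt = (17.73−22.08) − (22.49−21.79) = -4.35 − 0.70 = -5.05; fold change = 2^5.05 = 33.128
gene H: ΔΔCt = (27.29−22.08) − (30.02−21.79) = 5.21 − 8.23 = -3.02; fold change = 2^3.02 = 8.112
gene F has the largest |ΔΔCt| = 5.43.

0.023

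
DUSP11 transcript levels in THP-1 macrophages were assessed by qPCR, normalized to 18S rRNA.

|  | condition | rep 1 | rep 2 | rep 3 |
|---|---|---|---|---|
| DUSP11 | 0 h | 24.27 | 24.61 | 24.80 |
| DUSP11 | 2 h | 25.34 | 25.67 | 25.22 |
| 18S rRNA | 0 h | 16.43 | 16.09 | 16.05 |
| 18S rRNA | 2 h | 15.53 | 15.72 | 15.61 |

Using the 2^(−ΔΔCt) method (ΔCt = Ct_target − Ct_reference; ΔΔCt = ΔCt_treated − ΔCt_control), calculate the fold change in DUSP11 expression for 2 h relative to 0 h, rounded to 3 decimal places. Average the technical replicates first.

0.374

Mean Ct: DUSP11 0 h 24.560; DUSP11 2 h 25.410; 18S rRNA 0 h 16.190; 18S rRNA 2 h 15.620
ΔCt(0 h) = 24.560 − 16.190 = 8.370
ΔCt(2 h) = 25.410 − 15.620 = 9.790
ΔΔCt = 9.790 − 8.370 = 1.420
Fold change = 2^(−1.420) = 0.3737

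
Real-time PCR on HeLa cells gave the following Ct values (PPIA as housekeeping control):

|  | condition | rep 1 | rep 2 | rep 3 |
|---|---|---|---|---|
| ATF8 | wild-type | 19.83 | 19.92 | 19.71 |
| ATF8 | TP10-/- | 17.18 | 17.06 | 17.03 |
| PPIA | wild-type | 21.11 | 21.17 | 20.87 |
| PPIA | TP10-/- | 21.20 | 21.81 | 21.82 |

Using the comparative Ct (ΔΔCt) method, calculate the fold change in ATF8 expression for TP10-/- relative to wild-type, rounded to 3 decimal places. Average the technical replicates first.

9.781

Mean Ct: ATF8 wild-type 19.820; ATF8 TP10-/- 17.090; PPIA wild-type 21.050; PPIA TP10-/- 21.610
ΔCt(wild-type) = 19.820 − 21.050 = -1.230
ΔCt(TP10-/-) = 17.090 − 21.610 = -4.520
ΔΔCt = -4.520 − (-1.230) = -3.290
Fold change = 2^(−(-3.290)) = 2^3.290 = 9.7811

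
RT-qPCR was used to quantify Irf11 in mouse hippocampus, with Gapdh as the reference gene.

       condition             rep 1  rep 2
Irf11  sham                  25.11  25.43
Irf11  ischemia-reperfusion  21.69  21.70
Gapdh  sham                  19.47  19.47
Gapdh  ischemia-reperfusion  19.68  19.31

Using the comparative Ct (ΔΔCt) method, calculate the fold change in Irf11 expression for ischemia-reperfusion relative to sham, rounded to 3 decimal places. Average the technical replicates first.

12.126

Mean Ct: Irf11 sham 25.270; Irf11 ischemia-reperfusion 21.695; Gapdh sham 19.470; Gapdh ischemia-reperfusion 19.495
ΔCt(sham) = 25.270 − 19.470 = 5.800
ΔCt(ischemia-reperfusion) = 21.695 − 19.495 = 2.200
ΔΔCt = 2.200 − 5.800 = -3.600
Fold change = 2^(−(-3.600)) = 2^3.600 = 12.1257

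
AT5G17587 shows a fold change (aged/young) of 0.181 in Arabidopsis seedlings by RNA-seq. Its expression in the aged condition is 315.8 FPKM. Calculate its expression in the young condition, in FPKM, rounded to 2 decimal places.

young expression = 315.8 / 0.181 = 1744.75

1744.75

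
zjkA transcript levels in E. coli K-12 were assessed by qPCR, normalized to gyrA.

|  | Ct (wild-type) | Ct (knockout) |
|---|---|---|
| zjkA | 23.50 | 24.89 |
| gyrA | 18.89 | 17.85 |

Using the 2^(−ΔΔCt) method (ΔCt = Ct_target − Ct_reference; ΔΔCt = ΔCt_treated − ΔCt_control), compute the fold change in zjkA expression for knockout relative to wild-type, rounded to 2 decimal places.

0.19

ΔCt(wild-type) = 23.500 − 18.890 = 4.610
ΔCt(knockout) = 24.890 − 17.850 = 7.040
ΔΔCt = 7.040 − 4.610 = 2.430
Fold change = 2^(−2.430) = 0.186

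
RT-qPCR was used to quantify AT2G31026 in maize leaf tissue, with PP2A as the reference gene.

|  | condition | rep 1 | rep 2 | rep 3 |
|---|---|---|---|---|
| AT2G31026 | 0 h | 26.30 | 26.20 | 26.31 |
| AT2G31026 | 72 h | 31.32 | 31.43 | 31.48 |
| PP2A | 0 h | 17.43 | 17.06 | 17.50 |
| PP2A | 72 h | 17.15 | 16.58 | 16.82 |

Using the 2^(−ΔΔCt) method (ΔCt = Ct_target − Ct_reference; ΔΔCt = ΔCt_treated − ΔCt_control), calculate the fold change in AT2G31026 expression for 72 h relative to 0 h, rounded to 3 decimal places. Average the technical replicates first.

Mean Ct: AT2G31026 0 h 26.270; AT2G31026 72 h 31.410; PP2A 0 h 17.330; PP2A 72 h 16.850
ΔCt(0 h) = 26.270 − 17.330 = 8.940
ΔCt(72 h) = 31.410 − 16.850 = 14.560
ΔΔCt = 14.560 − 8.940 = 5.620
Fold change = 2^(−5.620) = 0.0203

0.020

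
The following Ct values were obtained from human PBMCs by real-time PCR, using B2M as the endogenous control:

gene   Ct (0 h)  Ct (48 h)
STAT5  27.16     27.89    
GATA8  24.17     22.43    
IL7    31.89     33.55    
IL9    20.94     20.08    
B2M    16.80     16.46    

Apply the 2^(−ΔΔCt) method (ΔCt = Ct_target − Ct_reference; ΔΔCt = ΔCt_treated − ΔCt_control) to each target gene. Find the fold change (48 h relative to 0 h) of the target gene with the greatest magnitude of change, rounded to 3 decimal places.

0.250

STAT5: ΔΔCt = (27.89−16.46) − (27.16−16.80) = 11.43 − 10.36 = 1.07; fold change = 2^-1.07 = 0.476
GATA8: ΔΔCt = (22.43−16.46) − (24.17−16.80) = 5.97 − 7.37 = -1.40; fold change = 2^1.40 = 2.639
IL7: ΔΔCt = (33.55−16.46) − (31.89−16.80) = 17.09 − 15.09 = 2.00; fold change = 2^-2.00 = 0.250
IL9: ΔΔCt = (20.08−16.46) − (20.94−16.80) = 3.62 − 4.14 = -0.52; fold change = 2^0.52 = 1.434
IL7 has the largest |ΔΔCt| = 2.00.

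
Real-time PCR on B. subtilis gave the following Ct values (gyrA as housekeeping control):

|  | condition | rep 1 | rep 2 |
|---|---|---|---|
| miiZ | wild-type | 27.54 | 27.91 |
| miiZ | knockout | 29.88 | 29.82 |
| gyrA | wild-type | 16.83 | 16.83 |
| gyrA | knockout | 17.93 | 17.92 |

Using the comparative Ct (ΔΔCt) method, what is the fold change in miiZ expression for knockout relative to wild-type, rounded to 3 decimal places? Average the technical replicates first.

Mean Ct: miiZ wild-type 27.725; miiZ knockout 29.850; gyrA wild-type 16.830; gyrA knockout 17.925
ΔCt(wild-type) = 27.725 − 16.830 = 10.895
ΔCt(knockout) = 29.850 − 17.925 = 11.925
ΔΔCt = 11.925 − 10.895 = 1.030
Fold change = 2^(−1.030) = 0.4897

0.490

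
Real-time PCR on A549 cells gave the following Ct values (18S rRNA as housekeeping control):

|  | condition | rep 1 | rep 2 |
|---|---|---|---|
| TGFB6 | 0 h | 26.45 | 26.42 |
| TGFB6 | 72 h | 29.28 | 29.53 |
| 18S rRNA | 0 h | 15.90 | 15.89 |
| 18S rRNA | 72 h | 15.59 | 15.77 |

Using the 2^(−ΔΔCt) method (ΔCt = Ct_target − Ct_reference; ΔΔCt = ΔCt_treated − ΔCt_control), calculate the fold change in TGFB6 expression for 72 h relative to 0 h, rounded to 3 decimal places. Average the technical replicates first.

0.110

Mean Ct: TGFB6 0 h 26.435; TGFB6 72 h 29.405; 18S rRNA 0 h 15.895; 18S rRNA 72 h 15.680
ΔCt(0 h) = 26.435 − 15.895 = 10.540
ΔCt(72 h) = 29.405 − 15.680 = 13.725
ΔΔCt = 13.725 − 10.540 = 3.185
Fold change = 2^(−3.185) = 0.1100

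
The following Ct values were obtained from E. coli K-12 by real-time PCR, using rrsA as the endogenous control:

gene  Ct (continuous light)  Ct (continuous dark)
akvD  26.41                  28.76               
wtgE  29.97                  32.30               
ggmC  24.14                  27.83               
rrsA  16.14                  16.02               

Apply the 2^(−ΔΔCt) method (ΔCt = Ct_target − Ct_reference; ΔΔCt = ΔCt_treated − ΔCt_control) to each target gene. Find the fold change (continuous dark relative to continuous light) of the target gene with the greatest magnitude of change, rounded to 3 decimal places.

akvD: ΔΔCt = (28.76−16.02) − (26.41−16.14) = 12.74 − 10.27 = 2.47; fold change = 2^-2.47 = 0.180
wtgE: ΔΔCt = (32.30−16.02) − (29.97−16.14) = 16.28 − 13.83 = 2.45; fold change = 2^-2.45 = 0.183
ggmC: ΔΔCt = (27.83−16.02) − (24.14−16.14) = 11.81 − 8.00 = 3.81; fold change = 2^-3.81 = 0.071
ggmC has the largest |ΔΔCt| = 3.81.

0.071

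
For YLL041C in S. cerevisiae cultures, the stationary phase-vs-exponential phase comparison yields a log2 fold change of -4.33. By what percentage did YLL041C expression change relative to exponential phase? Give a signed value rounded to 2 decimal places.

Fold change = 2^(-4.33) = 0.0497
Percent change = (FC − 1) × 100% = (0.0497 − 1) × 100 = -95.03%

-95.03%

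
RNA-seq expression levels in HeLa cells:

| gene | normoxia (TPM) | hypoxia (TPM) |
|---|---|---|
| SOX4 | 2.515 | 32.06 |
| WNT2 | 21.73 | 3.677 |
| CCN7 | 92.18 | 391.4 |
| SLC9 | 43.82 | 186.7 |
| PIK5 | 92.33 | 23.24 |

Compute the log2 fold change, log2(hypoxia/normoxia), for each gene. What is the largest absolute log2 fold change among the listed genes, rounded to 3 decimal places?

log2(32.06/2.515) = 3.672  (SOX4)
log2(3.677/21.73) = -2.563  (WNT2)
log2(391.4/92.18) = 2.086  (CCN7)
log2(186.7/43.82) = 2.091  (SLC9)
log2(23.24/92.33) = -1.990  (PIK5)
The largest magnitude belongs to SOX4.

3.672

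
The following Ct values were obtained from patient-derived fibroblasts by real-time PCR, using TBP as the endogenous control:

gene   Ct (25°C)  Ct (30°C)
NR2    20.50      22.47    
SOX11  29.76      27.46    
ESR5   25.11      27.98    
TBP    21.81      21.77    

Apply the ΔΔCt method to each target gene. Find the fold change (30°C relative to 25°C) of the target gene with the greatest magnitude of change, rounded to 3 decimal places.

NR2: ΔΔCt = (22.47−21.77) − (20.50−21.81) = 0.70 − (-1.31) = 2.01; fold change = 2^-2.01 = 0.248
SOX11: ΔΔCt = (27.46−21.77) − (29.76−21.81) = 5.69 − 7.95 = -2.26; fold change = 2^2.26 = 4.790
ESR5: ΔΔCt = (27.98−21.77) − (25.11−21.81) = 6.21 − 3.30 = 2.91; fold change = 2^-2.91 = 0.133
ESR5 has the largest |ΔΔCt| = 2.91.

0.133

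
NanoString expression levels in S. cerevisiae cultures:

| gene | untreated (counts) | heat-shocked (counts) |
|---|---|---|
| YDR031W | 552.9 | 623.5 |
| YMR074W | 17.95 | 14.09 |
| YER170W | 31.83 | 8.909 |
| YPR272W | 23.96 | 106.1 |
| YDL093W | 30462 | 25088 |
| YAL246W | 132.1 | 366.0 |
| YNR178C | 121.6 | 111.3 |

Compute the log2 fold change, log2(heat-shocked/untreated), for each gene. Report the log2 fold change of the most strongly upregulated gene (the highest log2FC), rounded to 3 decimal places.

log2(623.5/552.9) = 0.173  (YDR031W)
log2(14.09/17.95) = -0.349  (YMR074W)
log2(8.909/31.83) = -1.837  (YER170W)
log2(106.1/23.96) = 2.147  (YPR272W)
log2(25088/30462) = -0.280  (YDL093W)
log2(366.0/132.1) = 1.470  (YAL246W)
log2(111.3/121.6) = -0.128  (YNR178C)
YPR272W is most strongly upregulated.

2.147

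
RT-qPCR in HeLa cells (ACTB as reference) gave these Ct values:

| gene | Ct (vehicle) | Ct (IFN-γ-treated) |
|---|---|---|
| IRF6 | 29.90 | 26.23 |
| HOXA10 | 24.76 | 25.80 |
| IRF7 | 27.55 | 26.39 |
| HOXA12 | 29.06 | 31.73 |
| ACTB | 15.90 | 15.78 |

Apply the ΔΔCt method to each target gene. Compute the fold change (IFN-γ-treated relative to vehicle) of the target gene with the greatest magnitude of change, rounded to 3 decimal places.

IRF6: ΔΔCt = (26.23−15.78) − (29.90−15.90) = 10.45 − 14.00 = -3.55; fold change = 2^3.55 = 11.713
HOXA10: ΔΔCt = (25.80−15.78) − (24.76−15.90) = 10.02 − 8.86 = 1.16; fold change = 2^-1.16 = 0.448
IRF7: ΔΔCt = (26.39−15.78) − (27.55−15.90) = 10.61 − 11.65 = -1.04; fold change = 2^1.04 = 2.056
HOXA12: ΔΔCt = (31.73−15.78) − (29.06−15.90) = 15.95 − 13.16 = 2.79; fold change = 2^-2.79 = 0.145
IRF6 has the largest |ΔΔCt| = 3.55.

11.713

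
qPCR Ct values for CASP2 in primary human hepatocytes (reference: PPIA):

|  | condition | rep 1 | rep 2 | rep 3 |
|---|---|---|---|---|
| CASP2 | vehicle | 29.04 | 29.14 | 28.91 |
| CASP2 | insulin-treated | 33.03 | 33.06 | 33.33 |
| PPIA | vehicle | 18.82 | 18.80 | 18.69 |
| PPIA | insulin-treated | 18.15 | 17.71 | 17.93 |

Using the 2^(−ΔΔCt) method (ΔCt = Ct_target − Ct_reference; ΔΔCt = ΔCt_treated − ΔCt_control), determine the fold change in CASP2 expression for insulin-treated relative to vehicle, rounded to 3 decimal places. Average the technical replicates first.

0.032

Mean Ct: CASP2 vehicle 29.030; CASP2 insulin-treated 33.140; PPIA vehicle 18.770; PPIA insulin-treated 17.930
ΔCt(vehicle) = 29.030 − 18.770 = 10.260
ΔCt(insulin-treated) = 33.140 − 17.930 = 15.210
ΔΔCt = 15.210 − 10.260 = 4.950
Fold change = 2^(−4.950) = 0.0324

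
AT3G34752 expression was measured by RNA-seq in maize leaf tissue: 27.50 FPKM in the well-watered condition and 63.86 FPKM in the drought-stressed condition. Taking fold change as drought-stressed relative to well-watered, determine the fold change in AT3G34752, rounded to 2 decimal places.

2.32

Fold change = 63.86 / 27.50 = 2.322
AT3G34752 is upregulated.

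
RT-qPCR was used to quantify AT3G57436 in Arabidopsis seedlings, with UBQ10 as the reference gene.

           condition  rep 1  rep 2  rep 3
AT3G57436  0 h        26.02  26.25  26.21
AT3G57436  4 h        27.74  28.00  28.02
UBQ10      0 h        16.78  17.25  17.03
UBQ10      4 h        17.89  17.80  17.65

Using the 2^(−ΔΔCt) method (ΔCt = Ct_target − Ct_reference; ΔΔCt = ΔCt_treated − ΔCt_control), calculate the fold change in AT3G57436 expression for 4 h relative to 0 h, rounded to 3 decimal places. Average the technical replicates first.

Mean Ct: AT3G57436 0 h 26.160; AT3G57436 4 h 27.920; UBQ10 0 h 17.020; UBQ10 4 h 17.780
ΔCt(0 h) = 26.160 − 17.020 = 9.140
ΔCt(4 h) = 27.920 − 17.780 = 10.140
ΔΔCt = 10.140 − 9.140 = 1.000
Fold change = 2^(−1.000) = 0.5000

0.500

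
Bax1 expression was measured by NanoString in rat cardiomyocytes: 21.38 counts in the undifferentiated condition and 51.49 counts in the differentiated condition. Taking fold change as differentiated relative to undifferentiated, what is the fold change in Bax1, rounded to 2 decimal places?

Fold change = 51.49 / 21.38 = 2.408
Bax1 is upregulated.

2.41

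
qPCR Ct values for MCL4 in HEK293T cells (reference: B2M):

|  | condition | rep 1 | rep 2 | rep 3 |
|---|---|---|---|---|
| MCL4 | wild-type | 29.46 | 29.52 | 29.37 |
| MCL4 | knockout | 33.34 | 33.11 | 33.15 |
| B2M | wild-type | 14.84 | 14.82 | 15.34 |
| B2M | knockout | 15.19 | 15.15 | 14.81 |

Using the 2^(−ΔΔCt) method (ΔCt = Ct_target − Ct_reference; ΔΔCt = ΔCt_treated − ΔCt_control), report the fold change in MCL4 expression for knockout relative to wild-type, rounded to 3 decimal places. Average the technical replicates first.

Mean Ct: MCL4 wild-type 29.450; MCL4 knockout 33.200; B2M wild-type 15.000; B2M knockout 15.050
ΔCt(wild-type) = 29.450 − 15.000 = 14.450
ΔCt(knockout) = 33.200 − 15.050 = 18.150
ΔΔCt = 18.150 − 14.450 = 3.700
Fold change = 2^(−3.700) = 0.0769

0.077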